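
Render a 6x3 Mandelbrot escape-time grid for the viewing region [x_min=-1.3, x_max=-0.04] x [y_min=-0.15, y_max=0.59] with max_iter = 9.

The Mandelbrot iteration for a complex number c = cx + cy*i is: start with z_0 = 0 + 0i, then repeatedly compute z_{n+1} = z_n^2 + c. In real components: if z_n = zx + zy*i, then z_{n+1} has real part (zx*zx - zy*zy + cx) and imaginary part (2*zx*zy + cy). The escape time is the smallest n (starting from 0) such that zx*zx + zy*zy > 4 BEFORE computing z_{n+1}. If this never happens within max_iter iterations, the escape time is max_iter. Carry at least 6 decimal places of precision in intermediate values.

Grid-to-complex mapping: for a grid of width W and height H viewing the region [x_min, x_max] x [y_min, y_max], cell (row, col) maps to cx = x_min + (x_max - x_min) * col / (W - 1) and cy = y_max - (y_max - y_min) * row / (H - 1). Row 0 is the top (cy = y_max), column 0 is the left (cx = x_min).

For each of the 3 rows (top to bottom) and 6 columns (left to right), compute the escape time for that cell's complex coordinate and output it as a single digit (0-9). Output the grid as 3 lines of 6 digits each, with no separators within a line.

Answer: 345999
799999
999999

Derivation:
(row=0, col=0): c = -1.3000 + 0.5900i → escape time 3
(row=0, col=1): c = -1.0480 + 0.5900i → escape time 4
(row=0, col=2): c = -0.7960 + 0.5900i → escape time 5
(row=0, col=3): c = -0.5440 + 0.5900i → escape time 9
(row=0, col=4): c = -0.2920 + 0.5900i → escape time 9
(row=0, col=5): c = -0.0400 + 0.5900i → escape time 9
(row=1, col=0): c = -1.3000 + 0.2200i → escape time 7
(row=1, col=1): c = -1.0480 + 0.2200i → escape time 9
(row=1, col=2): c = -0.7960 + 0.2200i → escape time 9
(row=1, col=3): c = -0.5440 + 0.2200i → escape time 9
(row=1, col=4): c = -0.2920 + 0.2200i → escape time 9
(row=1, col=5): c = -0.0400 + 0.2200i → escape time 9
(row=2, col=0): c = -1.3000 + -0.1500i → escape time 9
(row=2, col=1): c = -1.0480 + -0.1500i → escape time 9
(row=2, col=2): c = -0.7960 + -0.1500i → escape time 9
(row=2, col=3): c = -0.5440 + -0.1500i → escape time 9
(row=2, col=4): c = -0.2920 + -0.1500i → escape time 9
(row=2, col=5): c = -0.0400 + -0.1500i → escape time 9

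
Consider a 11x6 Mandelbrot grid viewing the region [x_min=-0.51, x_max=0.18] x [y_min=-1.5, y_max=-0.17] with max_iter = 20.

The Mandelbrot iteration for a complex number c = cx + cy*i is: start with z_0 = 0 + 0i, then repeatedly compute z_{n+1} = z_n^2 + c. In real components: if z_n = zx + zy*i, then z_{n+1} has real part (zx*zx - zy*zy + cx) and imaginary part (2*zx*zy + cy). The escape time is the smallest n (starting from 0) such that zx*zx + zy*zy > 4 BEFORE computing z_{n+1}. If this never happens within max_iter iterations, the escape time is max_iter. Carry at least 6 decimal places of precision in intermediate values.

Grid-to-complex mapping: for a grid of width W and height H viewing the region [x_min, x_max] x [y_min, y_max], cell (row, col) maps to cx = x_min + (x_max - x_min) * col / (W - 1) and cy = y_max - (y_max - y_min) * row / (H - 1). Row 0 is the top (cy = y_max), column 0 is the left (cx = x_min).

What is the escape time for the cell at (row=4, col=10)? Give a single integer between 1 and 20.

z_0 = 0 + 0i, c = 0.1800 + -1.2340i
Iter 1: z = 0.1800 + -1.2340i, |z|^2 = 1.5552
Iter 2: z = -1.3104 + -1.6782i, |z|^2 = 4.5335
Escaped at iteration 2

Answer: 2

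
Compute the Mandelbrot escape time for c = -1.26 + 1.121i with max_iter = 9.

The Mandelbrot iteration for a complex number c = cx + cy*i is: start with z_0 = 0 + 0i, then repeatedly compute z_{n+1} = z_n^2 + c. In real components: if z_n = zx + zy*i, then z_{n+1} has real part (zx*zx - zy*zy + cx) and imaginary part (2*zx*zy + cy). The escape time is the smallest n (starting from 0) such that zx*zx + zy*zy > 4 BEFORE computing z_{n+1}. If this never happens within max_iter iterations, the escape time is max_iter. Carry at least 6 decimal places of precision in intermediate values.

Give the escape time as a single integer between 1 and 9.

Answer: 3

Derivation:
z_0 = 0 + 0i, c = -1.2600 + 1.1210i
Iter 1: z = -1.2600 + 1.1210i, |z|^2 = 2.8442
Iter 2: z = -0.9290 + -1.7039i, |z|^2 = 3.7665
Iter 3: z = -3.3002 + 4.2870i, |z|^2 = 29.2701
Escaped at iteration 3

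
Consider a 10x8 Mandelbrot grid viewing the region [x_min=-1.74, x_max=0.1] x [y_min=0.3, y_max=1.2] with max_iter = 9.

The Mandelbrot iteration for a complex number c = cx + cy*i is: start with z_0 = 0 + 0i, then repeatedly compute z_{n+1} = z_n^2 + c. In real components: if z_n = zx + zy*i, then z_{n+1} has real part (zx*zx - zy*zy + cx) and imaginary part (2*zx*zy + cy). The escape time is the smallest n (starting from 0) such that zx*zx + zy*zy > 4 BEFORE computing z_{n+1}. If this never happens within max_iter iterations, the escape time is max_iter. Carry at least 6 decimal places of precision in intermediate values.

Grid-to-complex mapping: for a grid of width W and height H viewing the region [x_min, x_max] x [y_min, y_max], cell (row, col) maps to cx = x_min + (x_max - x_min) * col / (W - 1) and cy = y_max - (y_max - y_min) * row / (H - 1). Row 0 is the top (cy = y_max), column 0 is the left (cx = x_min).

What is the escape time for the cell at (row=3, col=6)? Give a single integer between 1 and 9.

Answer: 5

Derivation:
z_0 = 0 + 0i, c = -0.5133 + 0.8143i
Iter 1: z = -0.5133 + 0.8143i, |z|^2 = 0.9266
Iter 2: z = -0.9129 + -0.0217i, |z|^2 = 0.8338
Iter 3: z = 0.3196 + 0.8539i, |z|^2 = 0.8313
Iter 4: z = -1.1404 + 1.3600i, |z|^2 = 3.1502
Iter 5: z = -1.0625 + -2.2877i, |z|^2 = 6.3626
Escaped at iteration 5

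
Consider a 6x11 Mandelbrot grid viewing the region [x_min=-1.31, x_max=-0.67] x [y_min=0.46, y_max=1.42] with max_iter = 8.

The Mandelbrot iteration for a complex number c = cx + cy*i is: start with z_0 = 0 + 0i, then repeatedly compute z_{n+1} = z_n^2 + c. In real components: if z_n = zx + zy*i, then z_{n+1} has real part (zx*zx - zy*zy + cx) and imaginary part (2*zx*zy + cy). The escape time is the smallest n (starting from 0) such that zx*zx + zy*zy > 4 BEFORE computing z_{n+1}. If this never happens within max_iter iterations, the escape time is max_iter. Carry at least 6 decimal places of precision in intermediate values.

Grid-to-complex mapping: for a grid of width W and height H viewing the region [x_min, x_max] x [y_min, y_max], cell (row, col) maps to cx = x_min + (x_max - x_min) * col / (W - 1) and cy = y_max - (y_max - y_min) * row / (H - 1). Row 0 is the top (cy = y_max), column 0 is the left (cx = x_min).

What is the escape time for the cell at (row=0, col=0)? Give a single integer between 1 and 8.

Answer: 2

Derivation:
z_0 = 0 + 0i, c = -1.3100 + 1.4200i
Iter 1: z = -1.3100 + 1.4200i, |z|^2 = 3.7325
Iter 2: z = -1.6103 + -2.3004i, |z|^2 = 7.8849
Escaped at iteration 2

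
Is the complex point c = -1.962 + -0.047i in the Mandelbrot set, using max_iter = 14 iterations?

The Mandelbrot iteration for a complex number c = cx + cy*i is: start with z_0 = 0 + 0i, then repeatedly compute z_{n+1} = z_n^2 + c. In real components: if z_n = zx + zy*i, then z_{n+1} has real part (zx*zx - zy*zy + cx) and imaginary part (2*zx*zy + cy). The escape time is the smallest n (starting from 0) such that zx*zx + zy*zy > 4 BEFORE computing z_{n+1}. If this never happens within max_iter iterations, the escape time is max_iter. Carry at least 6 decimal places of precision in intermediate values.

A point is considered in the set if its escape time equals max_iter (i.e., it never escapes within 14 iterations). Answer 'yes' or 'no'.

z_0 = 0 + 0i, c = -1.9620 + -0.0470i
Iter 1: z = -1.9620 + -0.0470i, |z|^2 = 3.8517
Iter 2: z = 1.8852 + 0.1374i, |z|^2 = 3.5730
Iter 3: z = 1.5732 + 0.4712i, |z|^2 = 2.6970
Iter 4: z = 0.2910 + 1.4355i, |z|^2 = 2.1454
Iter 5: z = -3.9380 + 0.7886i, |z|^2 = 16.1295
Escaped at iteration 5

Answer: no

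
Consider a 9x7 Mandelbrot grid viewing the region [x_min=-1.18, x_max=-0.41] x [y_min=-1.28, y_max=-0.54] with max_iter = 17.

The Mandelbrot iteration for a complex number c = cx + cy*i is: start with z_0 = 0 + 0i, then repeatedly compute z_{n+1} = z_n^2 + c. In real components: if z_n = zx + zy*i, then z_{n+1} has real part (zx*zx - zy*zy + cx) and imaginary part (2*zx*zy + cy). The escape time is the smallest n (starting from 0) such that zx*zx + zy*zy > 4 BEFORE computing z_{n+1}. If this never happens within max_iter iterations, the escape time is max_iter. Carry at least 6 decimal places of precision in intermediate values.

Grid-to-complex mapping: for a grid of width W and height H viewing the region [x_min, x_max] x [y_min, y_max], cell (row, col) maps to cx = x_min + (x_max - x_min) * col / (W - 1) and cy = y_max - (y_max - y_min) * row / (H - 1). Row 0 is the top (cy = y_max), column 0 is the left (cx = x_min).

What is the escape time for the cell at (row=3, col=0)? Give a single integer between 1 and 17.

Answer: 3

Derivation:
z_0 = 0 + 0i, c = -1.1800 + -0.9100i
Iter 1: z = -1.1800 + -0.9100i, |z|^2 = 2.2205
Iter 2: z = -0.6157 + 1.2376i, |z|^2 = 1.9107
Iter 3: z = -2.3326 + -2.4340i, |z|^2 = 11.3651
Escaped at iteration 3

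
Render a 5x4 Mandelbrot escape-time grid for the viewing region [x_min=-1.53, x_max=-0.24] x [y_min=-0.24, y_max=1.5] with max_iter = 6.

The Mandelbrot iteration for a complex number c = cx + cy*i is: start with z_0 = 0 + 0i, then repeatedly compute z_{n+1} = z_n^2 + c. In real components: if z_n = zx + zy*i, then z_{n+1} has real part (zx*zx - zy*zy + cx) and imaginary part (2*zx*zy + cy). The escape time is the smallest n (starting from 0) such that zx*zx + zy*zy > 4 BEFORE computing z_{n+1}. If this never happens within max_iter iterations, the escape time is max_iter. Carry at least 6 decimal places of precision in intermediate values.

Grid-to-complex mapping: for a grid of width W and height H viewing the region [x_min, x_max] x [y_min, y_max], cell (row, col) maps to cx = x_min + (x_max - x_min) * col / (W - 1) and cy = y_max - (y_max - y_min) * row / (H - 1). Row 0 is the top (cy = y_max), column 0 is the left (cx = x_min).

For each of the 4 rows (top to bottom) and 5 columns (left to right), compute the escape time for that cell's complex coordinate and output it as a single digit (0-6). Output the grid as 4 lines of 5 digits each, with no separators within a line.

Answer: 12222
33346
46666
56666

Derivation:
(row=0, col=0): c = -1.5300 + 1.5000i → escape time 1
(row=0, col=1): c = -1.2075 + 1.5000i → escape time 2
(row=0, col=2): c = -0.8850 + 1.5000i → escape time 2
(row=0, col=3): c = -0.5625 + 1.5000i → escape time 2
(row=0, col=4): c = -0.2400 + 1.5000i → escape time 2
(row=1, col=0): c = -1.5300 + 0.9200i → escape time 3
(row=1, col=1): c = -1.2075 + 0.9200i → escape time 3
(row=1, col=2): c = -0.8850 + 0.9200i → escape time 3
(row=1, col=3): c = -0.5625 + 0.9200i → escape time 4
(row=1, col=4): c = -0.2400 + 0.9200i → escape time 6
(row=2, col=0): c = -1.5300 + 0.3400i → escape time 4
(row=2, col=1): c = -1.2075 + 0.3400i → escape time 6
(row=2, col=2): c = -0.8850 + 0.3400i → escape time 6
(row=2, col=3): c = -0.5625 + 0.3400i → escape time 6
(row=2, col=4): c = -0.2400 + 0.3400i → escape time 6
(row=3, col=0): c = -1.5300 + -0.2400i → escape time 5
(row=3, col=1): c = -1.2075 + -0.2400i → escape time 6
(row=3, col=2): c = -0.8850 + -0.2400i → escape time 6
(row=3, col=3): c = -0.5625 + -0.2400i → escape time 6
(row=3, col=4): c = -0.2400 + -0.2400i → escape time 6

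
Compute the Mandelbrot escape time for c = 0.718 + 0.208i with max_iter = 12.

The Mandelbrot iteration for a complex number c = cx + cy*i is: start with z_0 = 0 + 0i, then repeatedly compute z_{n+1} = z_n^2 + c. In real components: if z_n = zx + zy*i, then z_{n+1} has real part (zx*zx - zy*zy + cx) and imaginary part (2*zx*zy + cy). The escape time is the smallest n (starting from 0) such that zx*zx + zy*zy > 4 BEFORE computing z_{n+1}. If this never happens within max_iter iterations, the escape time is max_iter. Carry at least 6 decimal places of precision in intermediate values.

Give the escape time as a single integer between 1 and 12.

Answer: 3

Derivation:
z_0 = 0 + 0i, c = 0.7180 + 0.2080i
Iter 1: z = 0.7180 + 0.2080i, |z|^2 = 0.5588
Iter 2: z = 1.1903 + 0.5067i, |z|^2 = 1.6735
Iter 3: z = 1.8780 + 1.4142i, |z|^2 = 5.5267
Escaped at iteration 3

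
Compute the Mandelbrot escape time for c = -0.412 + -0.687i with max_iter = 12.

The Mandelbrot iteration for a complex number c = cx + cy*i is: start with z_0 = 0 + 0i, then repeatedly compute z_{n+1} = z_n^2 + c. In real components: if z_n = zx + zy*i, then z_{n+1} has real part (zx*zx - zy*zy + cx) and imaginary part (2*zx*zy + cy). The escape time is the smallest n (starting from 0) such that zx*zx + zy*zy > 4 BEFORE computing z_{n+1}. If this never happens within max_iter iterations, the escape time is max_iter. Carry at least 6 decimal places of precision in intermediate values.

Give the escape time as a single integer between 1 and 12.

Answer: 9

Derivation:
z_0 = 0 + 0i, c = -0.4120 + -0.6870i
Iter 1: z = -0.4120 + -0.6870i, |z|^2 = 0.6417
Iter 2: z = -0.7142 + -0.1209i, |z|^2 = 0.5247
Iter 3: z = 0.0835 + -0.5143i, |z|^2 = 0.2715
Iter 4: z = -0.6695 + -0.7729i, |z|^2 = 1.0456
Iter 5: z = -0.5611 + 0.3479i, |z|^2 = 0.4359
Iter 6: z = -0.2182 + -1.0774i, |z|^2 = 1.2085
Iter 7: z = -1.5252 + -0.2168i, |z|^2 = 2.3733
Iter 8: z = 1.8673 + -0.0257i, |z|^2 = 3.4876
Iter 9: z = 3.0743 + -0.7831i, |z|^2 = 10.0644
Escaped at iteration 9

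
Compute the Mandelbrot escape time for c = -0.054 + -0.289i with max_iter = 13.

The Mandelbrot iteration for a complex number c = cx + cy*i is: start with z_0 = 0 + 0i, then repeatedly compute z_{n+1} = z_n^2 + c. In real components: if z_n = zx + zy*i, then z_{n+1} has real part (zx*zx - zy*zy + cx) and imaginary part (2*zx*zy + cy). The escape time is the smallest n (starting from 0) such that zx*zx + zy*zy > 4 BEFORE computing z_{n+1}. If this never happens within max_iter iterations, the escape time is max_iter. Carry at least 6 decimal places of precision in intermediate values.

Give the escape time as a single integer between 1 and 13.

z_0 = 0 + 0i, c = -0.0540 + -0.2890i
Iter 1: z = -0.0540 + -0.2890i, |z|^2 = 0.0864
Iter 2: z = -0.1346 + -0.2578i, |z|^2 = 0.0846
Iter 3: z = -0.1023 + -0.2196i, |z|^2 = 0.0587
Iter 4: z = -0.0918 + -0.2441i, |z|^2 = 0.0680
Iter 5: z = -0.1051 + -0.2442i, |z|^2 = 0.0707
Iter 6: z = -0.1026 + -0.2376i, |z|^2 = 0.0670
Iter 7: z = -0.1000 + -0.2402i, |z|^2 = 0.0677
Iter 8: z = -0.1017 + -0.2410i, |z|^2 = 0.0684
Iter 9: z = -0.1017 + -0.2400i, |z|^2 = 0.0679
Iter 10: z = -0.1012 + -0.2402i, |z|^2 = 0.0679
Iter 11: z = -0.1014 + -0.2404i, |z|^2 = 0.0681
Iter 12: z = -0.1015 + -0.2402i, |z|^2 = 0.0680

Answer: 13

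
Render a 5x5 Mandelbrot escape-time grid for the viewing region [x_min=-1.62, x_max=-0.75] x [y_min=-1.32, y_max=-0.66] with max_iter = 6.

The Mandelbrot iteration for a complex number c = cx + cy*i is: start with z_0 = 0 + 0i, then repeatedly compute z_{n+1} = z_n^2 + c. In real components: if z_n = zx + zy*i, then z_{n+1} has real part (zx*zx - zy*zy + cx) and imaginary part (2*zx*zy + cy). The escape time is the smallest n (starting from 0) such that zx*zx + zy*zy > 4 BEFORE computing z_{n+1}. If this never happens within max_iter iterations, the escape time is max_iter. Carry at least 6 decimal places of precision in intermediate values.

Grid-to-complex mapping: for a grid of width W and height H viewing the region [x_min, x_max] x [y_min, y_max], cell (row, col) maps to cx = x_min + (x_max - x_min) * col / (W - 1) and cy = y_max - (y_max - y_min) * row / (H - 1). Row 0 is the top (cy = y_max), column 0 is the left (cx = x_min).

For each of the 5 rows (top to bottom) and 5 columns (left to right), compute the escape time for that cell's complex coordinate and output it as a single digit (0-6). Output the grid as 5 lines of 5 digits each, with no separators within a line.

Answer: 33345
33334
23333
22333
12222

Derivation:
(row=0, col=0): c = -1.6200 + -0.6600i → escape time 3
(row=0, col=1): c = -1.4025 + -0.6600i → escape time 3
(row=0, col=2): c = -1.1850 + -0.6600i → escape time 3
(row=0, col=3): c = -0.9675 + -0.6600i → escape time 4
(row=0, col=4): c = -0.7500 + -0.6600i → escape time 5
(row=1, col=0): c = -1.6200 + -0.8250i → escape time 3
(row=1, col=1): c = -1.4025 + -0.8250i → escape time 3
(row=1, col=2): c = -1.1850 + -0.8250i → escape time 3
(row=1, col=3): c = -0.9675 + -0.8250i → escape time 3
(row=1, col=4): c = -0.7500 + -0.8250i → escape time 4
(row=2, col=0): c = -1.6200 + -0.9900i → escape time 2
(row=2, col=1): c = -1.4025 + -0.9900i → escape time 3
(row=2, col=2): c = -1.1850 + -0.9900i → escape time 3
(row=2, col=3): c = -0.9675 + -0.9900i → escape time 3
(row=2, col=4): c = -0.7500 + -0.9900i → escape time 3
(row=3, col=0): c = -1.6200 + -1.1550i → escape time 2
(row=3, col=1): c = -1.4025 + -1.1550i → escape time 2
(row=3, col=2): c = -1.1850 + -1.1550i → escape time 3
(row=3, col=3): c = -0.9675 + -1.1550i → escape time 3
(row=3, col=4): c = -0.7500 + -1.1550i → escape time 3
(row=4, col=0): c = -1.6200 + -1.3200i → escape time 1
(row=4, col=1): c = -1.4025 + -1.3200i → escape time 2
(row=4, col=2): c = -1.1850 + -1.3200i → escape time 2
(row=4, col=3): c = -0.9675 + -1.3200i → escape time 2
(row=4, col=4): c = -0.7500 + -1.3200i → escape time 2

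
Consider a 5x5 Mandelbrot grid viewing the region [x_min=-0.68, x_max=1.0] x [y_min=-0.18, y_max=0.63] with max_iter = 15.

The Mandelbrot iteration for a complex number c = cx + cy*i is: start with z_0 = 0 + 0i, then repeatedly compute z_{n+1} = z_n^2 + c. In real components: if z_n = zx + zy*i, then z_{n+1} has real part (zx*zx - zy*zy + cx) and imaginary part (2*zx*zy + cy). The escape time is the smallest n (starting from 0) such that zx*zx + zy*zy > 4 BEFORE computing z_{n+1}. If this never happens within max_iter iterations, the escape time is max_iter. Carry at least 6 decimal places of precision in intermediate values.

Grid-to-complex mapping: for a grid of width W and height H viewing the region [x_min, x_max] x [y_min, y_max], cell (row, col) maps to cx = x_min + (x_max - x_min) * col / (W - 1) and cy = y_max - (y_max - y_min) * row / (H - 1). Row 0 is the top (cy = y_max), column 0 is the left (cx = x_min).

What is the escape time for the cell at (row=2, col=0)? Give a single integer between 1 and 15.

Answer: 15

Derivation:
z_0 = 0 + 0i, c = -0.6800 + 0.2250i
Iter 1: z = -0.6800 + 0.2250i, |z|^2 = 0.5130
Iter 2: z = -0.2682 + -0.0810i, |z|^2 = 0.0785
Iter 3: z = -0.6146 + 0.2685i, |z|^2 = 0.4498
Iter 4: z = -0.3743 + -0.1050i, |z|^2 = 0.1511
Iter 5: z = -0.5509 + 0.3036i, |z|^2 = 0.3957
Iter 6: z = -0.4687 + -0.1095i, |z|^2 = 0.2316
Iter 7: z = -0.4723 + 0.3277i, |z|^2 = 0.3305
Iter 8: z = -0.5642 + -0.0845i, |z|^2 = 0.3255
Iter 9: z = -0.3688 + 0.3204i, |z|^2 = 0.2386
Iter 10: z = -0.6467 + -0.0113i, |z|^2 = 0.4183
Iter 11: z = -0.2620 + 0.2396i, |z|^2 = 0.1260
Iter 12: z = -0.6688 + 0.0995i, |z|^2 = 0.4572
Iter 13: z = -0.2426 + 0.0920i, |z|^2 = 0.0673
Iter 14: z = -0.6296 + 0.1804i, |z|^2 = 0.4289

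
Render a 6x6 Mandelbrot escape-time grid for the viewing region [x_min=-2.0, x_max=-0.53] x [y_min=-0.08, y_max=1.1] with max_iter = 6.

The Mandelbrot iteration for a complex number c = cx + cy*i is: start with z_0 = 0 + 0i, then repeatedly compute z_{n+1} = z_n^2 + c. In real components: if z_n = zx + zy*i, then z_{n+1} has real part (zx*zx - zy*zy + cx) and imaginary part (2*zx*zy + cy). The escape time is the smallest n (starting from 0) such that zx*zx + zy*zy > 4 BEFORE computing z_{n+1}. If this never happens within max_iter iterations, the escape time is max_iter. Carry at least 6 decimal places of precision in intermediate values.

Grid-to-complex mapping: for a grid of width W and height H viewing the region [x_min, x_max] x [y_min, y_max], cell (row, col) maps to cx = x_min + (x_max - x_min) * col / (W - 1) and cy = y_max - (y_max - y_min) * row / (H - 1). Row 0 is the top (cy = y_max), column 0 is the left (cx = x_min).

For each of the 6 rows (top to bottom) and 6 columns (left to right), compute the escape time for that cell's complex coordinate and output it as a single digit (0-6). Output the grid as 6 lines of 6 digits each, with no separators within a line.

Answer: 112333
123344
133456
135666
146666
166666

Derivation:
(row=0, col=0): c = -2.0000 + 1.1000i → escape time 1
(row=0, col=1): c = -1.7060 + 1.1000i → escape time 1
(row=0, col=2): c = -1.4120 + 1.1000i → escape time 2
(row=0, col=3): c = -1.1180 + 1.1000i → escape time 3
(row=0, col=4): c = -0.8240 + 1.1000i → escape time 3
(row=0, col=5): c = -0.5300 + 1.1000i → escape time 3
(row=1, col=0): c = -2.0000 + 0.8640i → escape time 1
(row=1, col=1): c = -1.7060 + 0.8640i → escape time 2
(row=1, col=2): c = -1.4120 + 0.8640i → escape time 3
(row=1, col=3): c = -1.1180 + 0.8640i → escape time 3
(row=1, col=4): c = -0.8240 + 0.8640i → escape time 4
(row=1, col=5): c = -0.5300 + 0.8640i → escape time 4
(row=2, col=0): c = -2.0000 + 0.6280i → escape time 1
(row=2, col=1): c = -1.7060 + 0.6280i → escape time 3
(row=2, col=2): c = -1.4120 + 0.6280i → escape time 3
(row=2, col=3): c = -1.1180 + 0.6280i → escape time 4
(row=2, col=4): c = -0.8240 + 0.6280i → escape time 5
(row=2, col=5): c = -0.5300 + 0.6280i → escape time 6
(row=3, col=0): c = -2.0000 + 0.3920i → escape time 1
(row=3, col=1): c = -1.7060 + 0.3920i → escape time 3
(row=3, col=2): c = -1.4120 + 0.3920i → escape time 5
(row=3, col=3): c = -1.1180 + 0.3920i → escape time 6
(row=3, col=4): c = -0.8240 + 0.3920i → escape time 6
(row=3, col=5): c = -0.5300 + 0.3920i → escape time 6
(row=4, col=0): c = -2.0000 + 0.1560i → escape time 1
(row=4, col=1): c = -1.7060 + 0.1560i → escape time 4
(row=4, col=2): c = -1.4120 + 0.1560i → escape time 6
(row=4, col=3): c = -1.1180 + 0.1560i → escape time 6
(row=4, col=4): c = -0.8240 + 0.1560i → escape time 6
(row=4, col=5): c = -0.5300 + 0.1560i → escape time 6
(row=5, col=0): c = -2.0000 + -0.0800i → escape time 1
(row=5, col=1): c = -1.7060 + -0.0800i → escape time 6
(row=5, col=2): c = -1.4120 + -0.0800i → escape time 6
(row=5, col=3): c = -1.1180 + -0.0800i → escape time 6
(row=5, col=4): c = -0.8240 + -0.0800i → escape time 6
(row=5, col=5): c = -0.5300 + -0.0800i → escape time 6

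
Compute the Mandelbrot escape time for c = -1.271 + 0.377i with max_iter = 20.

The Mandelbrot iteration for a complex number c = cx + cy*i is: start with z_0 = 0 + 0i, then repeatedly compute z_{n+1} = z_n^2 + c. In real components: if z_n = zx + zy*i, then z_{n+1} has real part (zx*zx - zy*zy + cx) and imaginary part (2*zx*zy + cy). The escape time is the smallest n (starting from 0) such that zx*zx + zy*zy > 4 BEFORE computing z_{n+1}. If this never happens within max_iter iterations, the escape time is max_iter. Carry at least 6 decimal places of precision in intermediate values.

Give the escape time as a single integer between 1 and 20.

z_0 = 0 + 0i, c = -1.2710 + 0.3770i
Iter 1: z = -1.2710 + 0.3770i, |z|^2 = 1.7576
Iter 2: z = 0.2023 + -0.5813i, |z|^2 = 0.3789
Iter 3: z = -1.5680 + 0.1418i, |z|^2 = 2.4788
Iter 4: z = 1.1676 + -0.0676i, |z|^2 = 1.3678
Iter 5: z = 0.0877 + 0.2191i, |z|^2 = 0.0557
Iter 6: z = -1.3113 + 0.4154i, |z|^2 = 1.8921
Iter 7: z = 0.2760 + -0.7125i, |z|^2 = 0.5838
Iter 8: z = -1.7025 + -0.0163i, |z|^2 = 2.8987
Iter 9: z = 1.6272 + 0.4323i, |z|^2 = 2.8346
Iter 10: z = 1.1898 + 1.7840i, |z|^2 = 4.5981
Escaped at iteration 10

Answer: 10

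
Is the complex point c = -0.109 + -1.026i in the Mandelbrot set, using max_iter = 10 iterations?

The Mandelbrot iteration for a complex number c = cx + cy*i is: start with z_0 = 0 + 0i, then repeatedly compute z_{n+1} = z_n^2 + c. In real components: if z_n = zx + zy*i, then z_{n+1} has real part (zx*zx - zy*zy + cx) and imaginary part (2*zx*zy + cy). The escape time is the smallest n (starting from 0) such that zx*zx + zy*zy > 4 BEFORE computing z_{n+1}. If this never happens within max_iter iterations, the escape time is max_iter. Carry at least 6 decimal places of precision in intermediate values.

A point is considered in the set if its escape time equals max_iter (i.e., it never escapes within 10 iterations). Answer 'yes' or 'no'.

z_0 = 0 + 0i, c = -0.1090 + -1.0260i
Iter 1: z = -0.1090 + -1.0260i, |z|^2 = 1.0646
Iter 2: z = -1.1498 + -0.8023i, |z|^2 = 1.9658
Iter 3: z = 0.5693 + 0.8190i, |z|^2 = 0.9949
Iter 4: z = -0.4557 + -0.0935i, |z|^2 = 0.2164
Iter 5: z = 0.0899 + -0.9408i, |z|^2 = 0.8932
Iter 6: z = -0.9860 + -1.1953i, |z|^2 = 2.4009
Iter 7: z = -0.5653 + 1.3311i, |z|^2 = 2.0916
Iter 8: z = -1.5613 + -2.5311i, |z|^2 = 8.8443
Escaped at iteration 8

Answer: no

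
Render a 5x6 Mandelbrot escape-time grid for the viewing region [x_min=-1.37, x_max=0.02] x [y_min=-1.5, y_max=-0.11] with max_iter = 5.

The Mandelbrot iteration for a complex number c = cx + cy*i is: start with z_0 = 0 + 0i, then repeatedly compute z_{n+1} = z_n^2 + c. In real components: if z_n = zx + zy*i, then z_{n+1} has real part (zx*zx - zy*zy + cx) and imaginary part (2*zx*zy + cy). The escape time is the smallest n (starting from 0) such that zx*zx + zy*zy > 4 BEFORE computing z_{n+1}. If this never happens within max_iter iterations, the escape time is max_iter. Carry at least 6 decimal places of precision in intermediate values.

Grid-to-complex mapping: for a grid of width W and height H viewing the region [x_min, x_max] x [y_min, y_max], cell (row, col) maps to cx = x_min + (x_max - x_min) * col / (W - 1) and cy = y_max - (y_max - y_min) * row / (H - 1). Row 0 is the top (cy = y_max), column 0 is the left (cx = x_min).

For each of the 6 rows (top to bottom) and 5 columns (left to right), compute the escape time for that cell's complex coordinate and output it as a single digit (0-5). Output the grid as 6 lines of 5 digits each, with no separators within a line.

(row=0, col=0): c = -1.3700 + -0.1100i → escape time 5
(row=0, col=1): c = -1.0225 + -0.1100i → escape time 5
(row=0, col=2): c = -0.6750 + -0.1100i → escape time 5
(row=0, col=3): c = -0.3275 + -0.1100i → escape time 5
(row=0, col=4): c = 0.0200 + -0.1100i → escape time 5
(row=1, col=0): c = -1.3700 + -0.3880i → escape time 5
(row=1, col=1): c = -1.0225 + -0.3880i → escape time 5
(row=1, col=2): c = -0.6750 + -0.3880i → escape time 5
(row=1, col=3): c = -0.3275 + -0.3880i → escape time 5
(row=1, col=4): c = 0.0200 + -0.3880i → escape time 5
(row=2, col=0): c = -1.3700 + -0.6660i → escape time 3
(row=2, col=1): c = -1.0225 + -0.6660i → escape time 4
(row=2, col=2): c = -0.6750 + -0.6660i → escape time 5
(row=2, col=3): c = -0.3275 + -0.6660i → escape time 5
(row=2, col=4): c = 0.0200 + -0.6660i → escape time 5
(row=3, col=0): c = -1.3700 + -0.9440i → escape time 3
(row=3, col=1): c = -1.0225 + -0.9440i → escape time 3
(row=3, col=2): c = -0.6750 + -0.9440i → escape time 4
(row=3, col=3): c = -0.3275 + -0.9440i → escape time 5
(row=3, col=4): c = 0.0200 + -0.9440i → escape time 5
(row=4, col=0): c = -1.3700 + -1.2220i → escape time 2
(row=4, col=1): c = -1.0225 + -1.2220i → escape time 3
(row=4, col=2): c = -0.6750 + -1.2220i → escape time 3
(row=4, col=3): c = -0.3275 + -1.2220i → escape time 3
(row=4, col=4): c = 0.0200 + -1.2220i → escape time 3
(row=5, col=0): c = -1.3700 + -1.5000i → escape time 1
(row=5, col=1): c = -1.0225 + -1.5000i → escape time 2
(row=5, col=2): c = -0.6750 + -1.5000i → escape time 2
(row=5, col=3): c = -0.3275 + -1.5000i → escape time 2
(row=5, col=4): c = 0.0200 + -1.5000i → escape time 2

Answer: 55555
55555
34555
33455
23333
12222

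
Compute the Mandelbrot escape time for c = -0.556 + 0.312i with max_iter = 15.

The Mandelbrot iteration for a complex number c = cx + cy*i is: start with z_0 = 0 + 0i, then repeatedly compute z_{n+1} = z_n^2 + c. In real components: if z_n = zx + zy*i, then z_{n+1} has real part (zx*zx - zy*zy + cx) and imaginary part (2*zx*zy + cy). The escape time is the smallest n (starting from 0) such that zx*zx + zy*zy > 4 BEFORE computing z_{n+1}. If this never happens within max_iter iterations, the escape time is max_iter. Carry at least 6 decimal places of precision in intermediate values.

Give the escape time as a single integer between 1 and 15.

z_0 = 0 + 0i, c = -0.5560 + 0.3120i
Iter 1: z = -0.5560 + 0.3120i, |z|^2 = 0.4065
Iter 2: z = -0.3442 + -0.0349i, |z|^2 = 0.1197
Iter 3: z = -0.4387 + 0.3361i, |z|^2 = 0.3054
Iter 4: z = -0.4764 + 0.0171i, |z|^2 = 0.2273
Iter 5: z = -0.3293 + 0.2957i, |z|^2 = 0.1959
Iter 6: z = -0.5350 + 0.1173i, |z|^2 = 0.3000
Iter 7: z = -0.2835 + 0.1865i, |z|^2 = 0.1152
Iter 8: z = -0.5104 + 0.2062i, |z|^2 = 0.3030
Iter 9: z = -0.3380 + 0.1015i, |z|^2 = 0.1246
Iter 10: z = -0.4520 + 0.2434i, |z|^2 = 0.2636
Iter 11: z = -0.4109 + 0.0919i, |z|^2 = 0.1773
Iter 12: z = -0.3956 + 0.2364i, |z|^2 = 0.2124
Iter 13: z = -0.4554 + 0.1249i, |z|^2 = 0.2230
Iter 14: z = -0.3642 + 0.1982i, |z|^2 = 0.1720

Answer: 15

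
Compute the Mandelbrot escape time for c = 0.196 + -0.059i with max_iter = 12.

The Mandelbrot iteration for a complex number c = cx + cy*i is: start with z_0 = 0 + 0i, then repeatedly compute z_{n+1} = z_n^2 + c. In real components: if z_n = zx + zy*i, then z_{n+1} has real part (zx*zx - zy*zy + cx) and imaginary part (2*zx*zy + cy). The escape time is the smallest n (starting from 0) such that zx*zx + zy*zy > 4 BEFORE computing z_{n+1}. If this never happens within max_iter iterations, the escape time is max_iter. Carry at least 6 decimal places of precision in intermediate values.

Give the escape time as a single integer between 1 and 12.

Answer: 12

Derivation:
z_0 = 0 + 0i, c = 0.1960 + -0.0590i
Iter 1: z = 0.1960 + -0.0590i, |z|^2 = 0.0419
Iter 2: z = 0.2309 + -0.0821i, |z|^2 = 0.0601
Iter 3: z = 0.2426 + -0.0969i, |z|^2 = 0.0682
Iter 4: z = 0.2455 + -0.1060i, |z|^2 = 0.0715
Iter 5: z = 0.2450 + -0.1111i, |z|^2 = 0.0724
Iter 6: z = 0.2437 + -0.1134i, |z|^2 = 0.0723
Iter 7: z = 0.2425 + -0.1143i, |z|^2 = 0.0719
Iter 8: z = 0.2418 + -0.1144i, |z|^2 = 0.0715
Iter 9: z = 0.2414 + -0.1143i, |z|^2 = 0.0713
Iter 10: z = 0.2412 + -0.1142i, |z|^2 = 0.0712
Iter 11: z = 0.2411 + -0.1141i, |z|^2 = 0.0712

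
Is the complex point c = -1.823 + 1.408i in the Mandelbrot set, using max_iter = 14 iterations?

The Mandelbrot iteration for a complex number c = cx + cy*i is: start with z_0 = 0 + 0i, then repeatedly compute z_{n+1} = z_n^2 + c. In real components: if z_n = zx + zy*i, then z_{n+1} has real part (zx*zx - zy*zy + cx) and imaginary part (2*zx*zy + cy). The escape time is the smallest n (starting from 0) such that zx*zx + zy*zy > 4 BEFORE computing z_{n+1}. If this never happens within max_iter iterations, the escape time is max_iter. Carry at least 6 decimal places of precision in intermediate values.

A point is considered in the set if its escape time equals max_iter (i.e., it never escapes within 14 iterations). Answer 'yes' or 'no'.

z_0 = 0 + 0i, c = -1.8230 + 1.4080i
Iter 1: z = -1.8230 + 1.4080i, |z|^2 = 5.3058
Escaped at iteration 1

Answer: no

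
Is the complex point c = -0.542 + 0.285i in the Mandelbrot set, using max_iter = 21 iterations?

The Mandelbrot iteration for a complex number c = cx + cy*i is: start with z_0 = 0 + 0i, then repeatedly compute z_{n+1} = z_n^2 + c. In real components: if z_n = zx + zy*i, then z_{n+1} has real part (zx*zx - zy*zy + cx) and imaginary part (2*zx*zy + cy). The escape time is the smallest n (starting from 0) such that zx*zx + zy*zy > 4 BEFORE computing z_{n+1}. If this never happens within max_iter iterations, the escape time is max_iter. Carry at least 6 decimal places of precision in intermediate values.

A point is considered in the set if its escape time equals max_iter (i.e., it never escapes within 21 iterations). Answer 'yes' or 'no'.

z_0 = 0 + 0i, c = -0.5420 + 0.2850i
Iter 1: z = -0.5420 + 0.2850i, |z|^2 = 0.3750
Iter 2: z = -0.3295 + -0.0239i, |z|^2 = 0.1091
Iter 3: z = -0.4340 + 0.3008i, |z|^2 = 0.2788
Iter 4: z = -0.4441 + 0.0239i, |z|^2 = 0.1978
Iter 5: z = -0.3454 + 0.2638i, |z|^2 = 0.1888
Iter 6: z = -0.4923 + 0.1028i, |z|^2 = 0.2529
Iter 7: z = -0.3102 + 0.1838i, |z|^2 = 0.1300
Iter 8: z = -0.4795 + 0.1710i, |z|^2 = 0.2592
Iter 9: z = -0.3413 + 0.1210i, |z|^2 = 0.1311
Iter 10: z = -0.4402 + 0.2024i, |z|^2 = 0.2347
Iter 11: z = -0.3892 + 0.1068i, |z|^2 = 0.1629
Iter 12: z = -0.4019 + 0.2019i, |z|^2 = 0.2023
Iter 13: z = -0.4212 + 0.1227i, |z|^2 = 0.1925
Iter 14: z = -0.3797 + 0.1816i, |z|^2 = 0.1771
Iter 15: z = -0.4308 + 0.1471i, |z|^2 = 0.2073
Iter 16: z = -0.3780 + 0.1582i, |z|^2 = 0.1679
Iter 17: z = -0.4241 + 0.1654i, |z|^2 = 0.2072
Iter 18: z = -0.3894 + 0.1447i, |z|^2 = 0.1726
Iter 19: z = -0.4113 + 0.1723i, |z|^2 = 0.1988
Iter 20: z = -0.4025 + 0.1433i, |z|^2 = 0.1826
Did not escape in 21 iterations → in set

Answer: yes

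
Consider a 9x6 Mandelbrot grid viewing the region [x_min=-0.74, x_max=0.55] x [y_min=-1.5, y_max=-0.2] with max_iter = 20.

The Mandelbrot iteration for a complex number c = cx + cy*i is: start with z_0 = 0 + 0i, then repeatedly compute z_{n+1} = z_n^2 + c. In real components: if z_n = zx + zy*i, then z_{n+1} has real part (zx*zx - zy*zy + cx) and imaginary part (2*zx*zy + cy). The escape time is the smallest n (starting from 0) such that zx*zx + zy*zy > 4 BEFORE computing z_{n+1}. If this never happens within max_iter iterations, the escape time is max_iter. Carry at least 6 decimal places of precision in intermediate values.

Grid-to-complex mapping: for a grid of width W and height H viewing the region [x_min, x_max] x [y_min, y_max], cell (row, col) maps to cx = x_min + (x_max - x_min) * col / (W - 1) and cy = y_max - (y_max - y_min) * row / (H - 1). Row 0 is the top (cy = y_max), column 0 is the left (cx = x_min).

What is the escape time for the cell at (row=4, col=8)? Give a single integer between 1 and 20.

Answer: 2

Derivation:
z_0 = 0 + 0i, c = 0.5500 + -1.2400i
Iter 1: z = 0.5500 + -1.2400i, |z|^2 = 1.8401
Iter 2: z = -0.6851 + -2.6040i, |z|^2 = 7.2502
Escaped at iteration 2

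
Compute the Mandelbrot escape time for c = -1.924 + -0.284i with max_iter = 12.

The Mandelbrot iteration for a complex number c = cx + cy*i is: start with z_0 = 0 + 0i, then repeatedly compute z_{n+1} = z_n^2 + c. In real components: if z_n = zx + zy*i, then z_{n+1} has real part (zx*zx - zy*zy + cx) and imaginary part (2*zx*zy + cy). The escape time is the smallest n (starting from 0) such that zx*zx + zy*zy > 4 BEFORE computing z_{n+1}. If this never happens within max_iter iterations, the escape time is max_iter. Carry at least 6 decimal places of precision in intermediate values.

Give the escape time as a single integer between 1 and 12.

Answer: 3

Derivation:
z_0 = 0 + 0i, c = -1.9240 + -0.2840i
Iter 1: z = -1.9240 + -0.2840i, |z|^2 = 3.7824
Iter 2: z = 1.6971 + 0.8088i, |z|^2 = 3.5344
Iter 3: z = 0.3020 + 2.4614i, |z|^2 = 6.1496
Escaped at iteration 3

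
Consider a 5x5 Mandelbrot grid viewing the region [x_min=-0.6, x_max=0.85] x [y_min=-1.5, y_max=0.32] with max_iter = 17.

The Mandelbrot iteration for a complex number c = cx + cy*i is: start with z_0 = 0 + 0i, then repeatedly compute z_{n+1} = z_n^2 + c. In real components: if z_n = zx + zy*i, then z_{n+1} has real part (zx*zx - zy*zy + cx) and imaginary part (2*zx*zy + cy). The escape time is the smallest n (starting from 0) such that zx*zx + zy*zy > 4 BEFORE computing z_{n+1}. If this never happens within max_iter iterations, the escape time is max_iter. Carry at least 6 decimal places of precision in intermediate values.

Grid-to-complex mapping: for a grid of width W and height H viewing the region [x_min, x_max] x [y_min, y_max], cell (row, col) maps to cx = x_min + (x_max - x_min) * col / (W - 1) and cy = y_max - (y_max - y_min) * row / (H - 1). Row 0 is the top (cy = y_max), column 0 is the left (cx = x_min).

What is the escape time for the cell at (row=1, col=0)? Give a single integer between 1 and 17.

z_0 = 0 + 0i, c = -0.6000 + -0.1350i
Iter 1: z = -0.6000 + -0.1350i, |z|^2 = 0.3782
Iter 2: z = -0.2582 + 0.0270i, |z|^2 = 0.0674
Iter 3: z = -0.5340 + -0.1489i, |z|^2 = 0.3074
Iter 4: z = -0.3370 + 0.0241i, |z|^2 = 0.1141
Iter 5: z = -0.4870 + -0.1512i, |z|^2 = 0.2601
Iter 6: z = -0.3857 + 0.0123i, |z|^2 = 0.1489
Iter 7: z = -0.4514 + -0.1445i, |z|^2 = 0.2246
Iter 8: z = -0.4171 + -0.0045i, |z|^2 = 0.1740
Iter 9: z = -0.4260 + -0.1312i, |z|^2 = 0.1987
Iter 10: z = -0.4357 + -0.0232i, |z|^2 = 0.1904
Iter 11: z = -0.4107 + -0.1148i, |z|^2 = 0.1818
Iter 12: z = -0.4445 + -0.0407i, |z|^2 = 0.1992
Iter 13: z = -0.4041 + -0.0988i, |z|^2 = 0.1730
Iter 14: z = -0.4465 + -0.0552i, |z|^2 = 0.2024
Iter 15: z = -0.4037 + -0.0857i, |z|^2 = 0.1703
Iter 16: z = -0.4444 + -0.0658i, |z|^2 = 0.2018

Answer: 17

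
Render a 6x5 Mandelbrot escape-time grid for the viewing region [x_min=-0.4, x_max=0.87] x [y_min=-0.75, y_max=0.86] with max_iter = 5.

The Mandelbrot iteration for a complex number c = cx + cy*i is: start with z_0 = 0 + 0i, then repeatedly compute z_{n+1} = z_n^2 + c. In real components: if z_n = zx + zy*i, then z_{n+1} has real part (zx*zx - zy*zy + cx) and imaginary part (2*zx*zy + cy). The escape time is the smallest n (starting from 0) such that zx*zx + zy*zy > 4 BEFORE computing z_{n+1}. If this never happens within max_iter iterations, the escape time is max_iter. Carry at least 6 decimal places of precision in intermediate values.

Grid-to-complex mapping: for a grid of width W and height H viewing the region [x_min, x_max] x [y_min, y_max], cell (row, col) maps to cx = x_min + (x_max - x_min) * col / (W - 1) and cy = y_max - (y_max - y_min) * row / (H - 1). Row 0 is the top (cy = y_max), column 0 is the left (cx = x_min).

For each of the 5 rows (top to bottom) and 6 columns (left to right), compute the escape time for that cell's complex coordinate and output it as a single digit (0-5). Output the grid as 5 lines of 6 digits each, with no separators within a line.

(row=0, col=0): c = -0.4000 + 0.8600i → escape time 5
(row=0, col=1): c = -0.1460 + 0.8600i → escape time 5
(row=0, col=2): c = 0.1080 + 0.8600i → escape time 5
(row=0, col=3): c = 0.3620 + 0.8600i → escape time 4
(row=0, col=4): c = 0.6160 + 0.8600i → escape time 3
(row=0, col=5): c = 0.8700 + 0.8600i → escape time 2
(row=1, col=0): c = -0.4000 + 0.4575i → escape time 5
(row=1, col=1): c = -0.1460 + 0.4575i → escape time 5
(row=1, col=2): c = 0.1080 + 0.4575i → escape time 5
(row=1, col=3): c = 0.3620 + 0.4575i → escape time 5
(row=1, col=4): c = 0.6160 + 0.4575i → escape time 3
(row=1, col=5): c = 0.8700 + 0.4575i → escape time 3
(row=2, col=0): c = -0.4000 + 0.0550i → escape time 5
(row=2, col=1): c = -0.1460 + 0.0550i → escape time 5
(row=2, col=2): c = 0.1080 + 0.0550i → escape time 5
(row=2, col=3): c = 0.3620 + 0.0550i → escape time 5
(row=2, col=4): c = 0.6160 + 0.0550i → escape time 4
(row=2, col=5): c = 0.8700 + 0.0550i → escape time 3
(row=3, col=0): c = -0.4000 + -0.3475i → escape time 5
(row=3, col=1): c = -0.1460 + -0.3475i → escape time 5
(row=3, col=2): c = 0.1080 + -0.3475i → escape time 5
(row=3, col=3): c = 0.3620 + -0.3475i → escape time 5
(row=3, col=4): c = 0.6160 + -0.3475i → escape time 4
(row=3, col=5): c = 0.8700 + -0.3475i → escape time 3
(row=4, col=0): c = -0.4000 + -0.7500i → escape time 5
(row=4, col=1): c = -0.1460 + -0.7500i → escape time 5
(row=4, col=2): c = 0.1080 + -0.7500i → escape time 5
(row=4, col=3): c = 0.3620 + -0.7500i → escape time 5
(row=4, col=4): c = 0.6160 + -0.7500i → escape time 3
(row=4, col=5): c = 0.8700 + -0.7500i → escape time 2

Answer: 555432
555533
555543
555543
555532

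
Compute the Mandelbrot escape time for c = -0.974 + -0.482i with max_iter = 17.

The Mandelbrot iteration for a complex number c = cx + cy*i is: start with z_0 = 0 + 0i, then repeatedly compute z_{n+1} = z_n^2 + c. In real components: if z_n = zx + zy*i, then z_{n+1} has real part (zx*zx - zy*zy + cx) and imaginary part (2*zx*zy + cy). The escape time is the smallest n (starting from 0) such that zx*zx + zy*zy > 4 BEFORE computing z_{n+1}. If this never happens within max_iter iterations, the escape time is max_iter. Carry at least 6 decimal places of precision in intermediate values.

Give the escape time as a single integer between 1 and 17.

Answer: 5

Derivation:
z_0 = 0 + 0i, c = -0.9740 + -0.4820i
Iter 1: z = -0.9740 + -0.4820i, |z|^2 = 1.1810
Iter 2: z = -0.2576 + 0.4569i, |z|^2 = 0.2752
Iter 3: z = -1.1164 + -0.7175i, |z|^2 = 1.7611
Iter 4: z = -0.2424 + 1.1200i, |z|^2 = 1.3130
Iter 5: z = -2.1695 + -1.0249i, |z|^2 = 5.7573
Escaped at iteration 5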